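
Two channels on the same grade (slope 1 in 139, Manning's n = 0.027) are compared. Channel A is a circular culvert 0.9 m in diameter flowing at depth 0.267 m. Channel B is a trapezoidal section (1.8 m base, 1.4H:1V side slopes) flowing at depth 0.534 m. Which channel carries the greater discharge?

Channel A: For a circular section of diameter D = 0.9 m at depth y = 0.267 m, the central angle is θ = 2 arccos(1 − 2y/D) = 2.304 rad. Then A = (D²/8)(θ − sin θ) = 0.158 m² and P = Dθ/2 = 1.037 m. Hydraulic radius R = A/P = 0.158/1.037 = 0.1524 m. Q_A = (1/0.027)·0.158·0.1524^(2/3)·√0.007194 = 0.1417 m³/s.
Channel B: With bottom width b = 1.8 m and side slope z = 1.4: A = (b + zy)y = (1.8 + 1.4×0.534)×0.534 = 1.36 m²; P = b + 2y√(1+z²) = 1.8 + 2×0.534×1.72 = 3.637 m. Hydraulic radius R = A/P = 1.36/3.637 = 0.374 m. Q_B = (1/0.027)·1.36·0.374^(2/3)·√0.007194 = 2.218 m³/s.
Q_A = 0.1417 m³/s vs Q_B = 2.218 m³/s, so channel B carries more.

channel B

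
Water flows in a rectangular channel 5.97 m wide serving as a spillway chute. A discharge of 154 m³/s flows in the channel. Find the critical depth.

For a rectangular channel, critical depth y_c = (q²/g)^(1/3) where q = Q/b = 154/5.97 = 25.8 m²/s.
So y_c = (25.8²/9.81)^(1/3) = 4.08 m.

y_c = 4.08 m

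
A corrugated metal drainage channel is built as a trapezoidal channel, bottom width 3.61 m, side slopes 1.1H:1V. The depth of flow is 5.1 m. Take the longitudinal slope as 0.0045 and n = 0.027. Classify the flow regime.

subcritical

With bottom width b = 3.61 m and side slope z = 1.1: A = (b + zy)y = (3.61 + 1.1×5.1)×5.1 = 47.02 m²; P = b + 2y√(1+z²) = 3.61 + 2×5.1×1.487 = 18.77 m.
Hydraulic radius R = A/P = 47.02/18.77 = 2.505 m.
V = (1/n) R^(2/3) √S = (1/0.027) × 2.505^(2/3) × √0.0045 = 4.582 m/s. Hydraulic depth D_h = A/T = 47.02/14.83 = 3.171 m.
Froude number Fr = V/√(g·D_h) = 4.582/√(9.81×3.171) = 0.822, which is less than 1, so the flow is subcritical.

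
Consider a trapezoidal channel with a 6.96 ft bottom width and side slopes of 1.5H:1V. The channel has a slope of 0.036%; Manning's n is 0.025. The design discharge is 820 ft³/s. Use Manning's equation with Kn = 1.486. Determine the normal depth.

Manning's equation rearranged: A R^(2/3) = nQ / (1.486·√S) = 0.025 × 820 / (1.486 × √0.00036) = 727.1.
Trying y = 13.3 ft: A R^(2/3) = 1249 — too large.
Trying y = 7.79 ft: A R^(2/3) = 374.7 — too small.
Trying y = 10.5 ft: A R^(2/3) = 726.7 — ≈ 727.1.

y_n = 10.5 ft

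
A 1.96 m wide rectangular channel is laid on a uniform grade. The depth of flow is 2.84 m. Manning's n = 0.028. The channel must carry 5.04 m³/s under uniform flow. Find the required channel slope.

S = 0.00098

Flow area A = b·y = 1.96 × 2.84 = 5.566 m². Wetted perimeter P = b + 2y = 1.96 + 2×2.84 = 7.64 m.
Hydraulic radius R = A/P = 5.566/7.64 = 0.7286 m.
From Manning's equation, S = [nQ / (1 A R^(2/3))]² = [0.028 × 5.04 / (1 × 5.566 × 0.7286^(2/3))]² = 0.00098.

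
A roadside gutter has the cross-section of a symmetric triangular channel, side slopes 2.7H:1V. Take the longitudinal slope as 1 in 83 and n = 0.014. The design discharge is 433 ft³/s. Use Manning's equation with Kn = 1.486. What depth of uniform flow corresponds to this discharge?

Manning's equation rearranged: A R^(2/3) = nQ / (1.486·√S) = 0.014 × 433 / (1.486 × √0.01205) = 37.17.
Try y = 2.59 ft: A R^(2/3) = 20.62 — short.
Try y = 3.92 ft: A R^(2/3) = 62.25 — over.
Try y = 3.23 ft: A R^(2/3) = 37.15 — ≈ 37.17.

y_n = 3.23 ft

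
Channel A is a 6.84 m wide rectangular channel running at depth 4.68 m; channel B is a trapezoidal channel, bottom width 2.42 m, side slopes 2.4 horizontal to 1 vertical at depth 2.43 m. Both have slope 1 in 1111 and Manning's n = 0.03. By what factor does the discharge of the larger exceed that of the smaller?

2.08

Channel A: Flow area A = b·y = 6.84 × 4.68 = 32.01 m². Wetted perimeter P = b + 2y = 6.84 + 2×4.68 = 16.2 m. Hydraulic radius R = A/P = 32.01/16.2 = 1.976 m. Q_A = (1/0.03)·32.01·1.976^(2/3)·√0.0009001 = 50.41 m³/s.
Channel B: With bottom width b = 2.42 m and side slope z = 2.4: A = (b + zy)y = (2.42 + 2.4×2.43)×2.43 = 20.05 m²; P = b + 2y√(1+z²) = 2.42 + 2×2.43×2.6 = 15.06 m. Hydraulic radius R = A/P = 20.05/15.06 = 1.332 m. Q_B = (1/0.03)·20.05·1.332^(2/3)·√0.0009001 = 24.27 m³/s.
The larger discharge is 50.41 m³/s and the smaller is 24.27 m³/s; the ratio is 2.08.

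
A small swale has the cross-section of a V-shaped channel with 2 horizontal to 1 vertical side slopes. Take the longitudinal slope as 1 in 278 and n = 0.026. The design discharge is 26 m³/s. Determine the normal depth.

y_n = 2.34 m

Manning's equation rearranged: A R^(2/3) = nQ / (1·√S) = 0.026 × 26 / (√0.003597) = 11.27.
Try y = 2.6 m: A R^(2/3) = 14.95 — high.
Try y = 2.34 m: A R^(2/3) = 11.29 — matches.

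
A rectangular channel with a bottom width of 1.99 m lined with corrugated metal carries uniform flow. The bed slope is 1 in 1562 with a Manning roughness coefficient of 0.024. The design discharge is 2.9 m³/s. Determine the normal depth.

Manning's equation rearranged: A R^(2/3) = nQ / (1·√S) = 0.024 × 2.9 / (√0.0006402) = 2.751.
Try y = 1.38 m: A R^(2/3) = 1.906 — too small.
Try y = 1.85 m: A R^(2/3) = 2.754 — matches.

y_n = 1.85 m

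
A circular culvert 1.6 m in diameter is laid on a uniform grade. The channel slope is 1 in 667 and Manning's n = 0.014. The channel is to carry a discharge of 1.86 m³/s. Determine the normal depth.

Manning's equation rearranged: A R^(2/3) = nQ / (1·√S) = 0.014 × 1.86 / (√0.001499) = 0.6725.
Try y = 0.76 m: A R^(2/3) = 0.4998 — too small.
Try y = 0.908 m: A R^(2/3) = 0.6723 — close enough.

y_n = 0.908 m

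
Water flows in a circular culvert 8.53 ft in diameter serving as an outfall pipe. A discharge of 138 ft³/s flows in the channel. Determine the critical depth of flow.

At critical depth, Q² T / (g A³) = 1, i.e. A³/T = Q²/g = 138²/32.2 = 591.4.
Try y = 3.23 ft: A³/T = 942.6 — high.
Try y = 2.86 ft: A³/T = 589.7 — ≈ 591.4.

y_c = 2.86 ft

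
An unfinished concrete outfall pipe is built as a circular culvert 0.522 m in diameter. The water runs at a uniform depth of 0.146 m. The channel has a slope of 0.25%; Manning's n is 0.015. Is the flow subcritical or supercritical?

subcritical

For a circular section of diameter D = 0.522 m at depth y = 0.146 m, the central angle is θ = 2 arccos(1 − 2y/D) = 2.229 rad. Then A = (D²/8)(θ − sin θ) = 0.04898 m² and P = Dθ/2 = 0.5818 m.
Hydraulic radius R = A/P = 0.04898/0.5818 = 0.08419 m.
V = (1/n) R^(2/3) √S = (1/0.015) × 0.08419^(2/3) × √0.0025 = 0.6403 m/s. Hydraulic depth D_h = A/T = 0.04898/0.4686 = 0.1045 m.
Froude number Fr = V/√(g·D_h) = 0.6403/√(9.81×0.1045) = 0.632, which is less than 1, so the flow is subcritical.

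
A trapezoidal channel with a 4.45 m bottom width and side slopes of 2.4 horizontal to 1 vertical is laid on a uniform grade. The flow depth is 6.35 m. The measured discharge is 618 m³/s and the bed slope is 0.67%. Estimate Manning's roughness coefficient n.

With bottom width b = 4.45 m and side slope z = 2.4: A = (b + zy)y = (4.45 + 2.4×6.35)×6.35 = 125 m²; P = b + 2y√(1+z²) = 4.45 + 2×6.35×2.6 = 37.47 m.
Hydraulic radius R = A/P = 125/37.47 = 3.337 m.
Rearranging Manning's equation: n = (1/Q) A R^(2/3) S^(1/2) = (1/618) × 125 × 3.337^(2/3) × √0.0067 = 0.037.

n = 0.037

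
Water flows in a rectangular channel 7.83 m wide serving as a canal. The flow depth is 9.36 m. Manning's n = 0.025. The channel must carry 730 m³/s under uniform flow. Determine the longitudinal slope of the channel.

Flow area A = b·y = 7.83 × 9.36 = 73.29 m². Wetted perimeter P = b + 2y = 7.83 + 2×9.36 = 26.55 m.
Hydraulic radius R = A/P = 73.29/26.55 = 2.76 m.
From Manning's equation, S = [nQ / (1 A R^(2/3))]² = [0.025 × 730 / (1 × 73.29 × 2.76^(2/3))]² = 0.016.

S = 0.016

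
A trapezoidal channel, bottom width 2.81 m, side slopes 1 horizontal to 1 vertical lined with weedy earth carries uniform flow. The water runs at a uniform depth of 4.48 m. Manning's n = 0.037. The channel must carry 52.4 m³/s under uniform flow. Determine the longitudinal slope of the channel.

With bottom width b = 2.81 m and side slope z = 1: A = (b + zy)y = (2.81 + 1×4.48)×4.48 = 32.66 m²; P = b + 2y√(1+z²) = 2.81 + 2×4.48×1.414 = 15.48 m.
Hydraulic radius R = A/P = 32.66/15.48 = 2.11 m.
From Manning's equation, S = [nQ / (1 A R^(2/3))]² = [0.037 × 52.4 / (1 × 32.66 × 2.11^(2/3))]² = 0.0013.

S = 0.0013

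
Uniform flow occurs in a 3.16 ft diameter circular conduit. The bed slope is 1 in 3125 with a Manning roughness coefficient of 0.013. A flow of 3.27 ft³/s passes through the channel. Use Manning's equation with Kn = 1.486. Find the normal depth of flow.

y_n = 1.05 ft

Manning's equation rearranged: A R^(2/3) = nQ / (1.486·√S) = 0.013 × 3.27 / (1.486 × √0.00032) = 1.599.
Try y = 1.24 ft: A R^(2/3) = 2.181 — too large.
Try y = 0.807 ft: A R^(2/3) = 0.9576 — too small.
Try y = 1.05 ft: A R^(2/3) = 1.597 — matches.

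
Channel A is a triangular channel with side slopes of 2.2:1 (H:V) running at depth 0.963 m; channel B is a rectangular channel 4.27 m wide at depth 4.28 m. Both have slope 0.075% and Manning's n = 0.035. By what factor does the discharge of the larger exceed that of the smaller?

Channel A: For a triangular section with side slope z = 2.2: A = zy² = 2.2×0.963² = 2.04 m²; P = 2y√(1+z²) = 2×0.963×2.417 = 4.654 m. Hydraulic radius R = A/P = 2.04/4.654 = 0.4383 m. Q_A = (1/0.035)·2.04·0.4383^(2/3)·√0.00075 = 0.9212 m³/s.
Channel B: Flow area A = b·y = 4.27 × 4.28 = 18.28 m². Wetted perimeter P = b + 2y = 4.27 + 2×4.28 = 12.83 m. Hydraulic radius R = A/P = 18.28/12.83 = 1.424 m. Q_B = (1/0.035)·18.28·1.424^(2/3)·√0.00075 = 18.1 m³/s.
The larger discharge is 18.1 m³/s and the smaller is 0.9212 m³/s; the ratio is 19.7.

19.7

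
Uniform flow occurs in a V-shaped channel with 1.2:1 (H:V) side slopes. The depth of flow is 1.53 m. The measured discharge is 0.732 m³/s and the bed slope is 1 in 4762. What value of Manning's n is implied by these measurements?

n = 0.039

For a triangular section with side slope z = 1.2: A = zy² = 1.2×1.53² = 2.809 m²; P = 2y√(1+z²) = 2×1.53×1.562 = 4.78 m.
Hydraulic radius R = A/P = 2.809/4.78 = 0.5877 m.
Rearranging Manning's equation: n = (1/Q) A R^(2/3) S^(1/2) = (1/0.732) × 2.809 × 0.5877^(2/3) × √0.00021 = 0.039.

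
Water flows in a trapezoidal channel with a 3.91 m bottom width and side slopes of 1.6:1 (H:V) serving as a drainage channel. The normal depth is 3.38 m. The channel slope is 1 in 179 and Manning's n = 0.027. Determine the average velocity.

With bottom width b = 3.91 m and side slope z = 1.6: A = (b + zy)y = (3.91 + 1.6×3.38)×3.38 = 31.49 m²; P = b + 2y√(1+z²) = 3.91 + 2×3.38×1.887 = 16.66 m.
Hydraulic radius R = A/P = 31.49/16.66 = 1.89 m.
From Manning's equation, V = (1/n) R^(2/3) S^(1/2) = (1/0.027) × 1.89^(2/3) × 0.005587^(1/2) = 4.23 m/s.

V = 4.23 m/s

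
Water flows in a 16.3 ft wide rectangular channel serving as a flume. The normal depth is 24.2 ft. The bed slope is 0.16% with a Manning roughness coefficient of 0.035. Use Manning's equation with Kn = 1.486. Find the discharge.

Q = 2240 ft³/s

Flow area A = b·y = 16.3 × 24.2 = 394.5 ft². Wetted perimeter P = b + 2y = 16.3 + 2×24.2 = 64.7 ft.
Hydraulic radius R = A/P = 394.5/64.7 = 6.097 ft.
Manning's equation: Q = (1.486/n) A R^(2/3) S^(1/2) = (1.486/0.035) × 394.5 × 6.097^(2/3) × 0.0016^(1/2) = 2240 ft³/s.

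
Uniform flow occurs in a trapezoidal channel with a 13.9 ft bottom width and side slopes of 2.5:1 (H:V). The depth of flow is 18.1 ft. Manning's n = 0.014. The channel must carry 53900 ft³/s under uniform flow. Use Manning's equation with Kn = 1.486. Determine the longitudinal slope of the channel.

With bottom width b = 13.9 ft and side slope z = 2.5: A = (b + zy)y = (13.9 + 2.5×18.1)×18.1 = 1071 ft²; P = b + 2y√(1+z²) = 13.9 + 2×18.1×2.693 = 111.4 ft.
Hydraulic radius R = A/P = 1071/111.4 = 9.613 ft.
From Manning's equation, S = [nQ / (1.486 A R^(2/3))]² = [0.014 × 53900 / (1.486 × 1071 × 9.613^(2/3))]² = 0.011.

S = 0.011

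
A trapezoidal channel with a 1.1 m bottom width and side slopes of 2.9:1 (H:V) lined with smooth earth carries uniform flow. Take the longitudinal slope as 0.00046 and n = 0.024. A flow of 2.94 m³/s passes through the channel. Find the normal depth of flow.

y_n = 1.09 m

Manning's equation rearranged: A R^(2/3) = nQ / (1·√S) = 0.024 × 2.94 / (√0.00046) = 3.29.
Try y = 0.958 m: A R^(2/3) = 2.441 — short.
Try y = 1.38 m: A R^(2/3) = 5.739 — over.
Try y = 1.09 m: A R^(2/3) = 3.291 — close enough.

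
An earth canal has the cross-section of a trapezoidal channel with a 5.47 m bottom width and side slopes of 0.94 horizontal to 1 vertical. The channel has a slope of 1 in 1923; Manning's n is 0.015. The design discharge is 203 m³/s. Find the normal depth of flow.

y_n = 5.86 m

Manning's equation rearranged: A R^(2/3) = nQ / (1·√S) = 0.015 × 203 / (√0.00052) = 133.5.
At y = 7.28 m: A R^(2/3) = 207.5 — high.
At y = 5.11 m: A R^(2/3) = 101.6 — low.
At y = 5.86 m: A R^(2/3) = 133.4 — matches.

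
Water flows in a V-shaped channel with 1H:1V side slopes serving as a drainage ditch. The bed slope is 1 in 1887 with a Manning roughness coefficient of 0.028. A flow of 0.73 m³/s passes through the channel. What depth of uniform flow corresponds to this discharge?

Manning's equation rearranged: A R^(2/3) = nQ / (1·√S) = 0.028 × 0.73 / (√0.0005299) = 0.8879.
Trying y = 1.51 m: A R^(2/3) = 1.501 — high.
Trying y = 1.04 m: A R^(2/3) = 0.5551 — low.
Trying y = 1.24 m: A R^(2/3) = 0.8873 — ≈ 0.8879.

y_n = 1.24 m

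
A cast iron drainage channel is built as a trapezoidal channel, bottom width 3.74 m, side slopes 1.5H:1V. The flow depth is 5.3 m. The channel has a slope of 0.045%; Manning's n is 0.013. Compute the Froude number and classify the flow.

subcritical

With bottom width b = 3.74 m and side slope z = 1.5: A = (b + zy)y = (3.74 + 1.5×5.3)×5.3 = 61.96 m²; P = b + 2y√(1+z²) = 3.74 + 2×5.3×1.803 = 22.85 m.
Hydraulic radius R = A/P = 61.96/22.85 = 2.712 m.
V = (1/n) R^(2/3) √S = (1/0.013) × 2.712^(2/3) × √0.00045 = 3.173 m/s. Hydraulic depth D_h = A/T = 61.96/19.64 = 3.155 m.
Froude number Fr = V/√(g·D_h) = 3.173/√(9.81×3.155) = 0.57, which is less than 1, so the flow is subcritical.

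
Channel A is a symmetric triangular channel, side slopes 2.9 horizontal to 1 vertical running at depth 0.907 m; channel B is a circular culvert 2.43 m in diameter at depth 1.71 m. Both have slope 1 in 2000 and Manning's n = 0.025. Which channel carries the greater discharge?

Channel A: For a triangular section with side slope z = 2.9: A = zy² = 2.9×0.907² = 2.386 m²; P = 2y√(1+z²) = 2×0.907×3.068 = 5.565 m. Hydraulic radius R = A/P = 2.386/5.565 = 0.4287 m. Q_A = (1/0.025)·2.386·0.4287^(2/3)·√0.0005 = 1.213 m³/s.
Channel B: For a circular section of diameter D = 2.43 m at depth y = 1.71 m, the central angle is θ = 2 arccos(1 − 2y/D) = 3.981 rad. Then A = (D²/8)(θ − sin θ) = 3.488 m² and P = Dθ/2 = 4.837 m. Hydraulic radius R = A/P = 3.488/4.837 = 0.7211 m. Q_B = (1/0.025)·3.488·0.7211^(2/3)·√0.0005 = 2.508 m³/s.
Q_A = 1.213 m³/s vs Q_B = 2.508 m³/s, so channel B carries more.

channel B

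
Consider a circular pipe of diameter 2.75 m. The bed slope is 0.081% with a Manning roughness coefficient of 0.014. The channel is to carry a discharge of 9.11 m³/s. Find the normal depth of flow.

y_n = 2.18 m

Manning's equation rearranged: A R^(2/3) = nQ / (1·√S) = 0.014 × 9.11 / (√0.00081) = 4.481.
At y = 2.56 m: A R^(2/3) = 4.975 — too large.
At y = 2.18 m: A R^(2/3) = 4.481 — close enough.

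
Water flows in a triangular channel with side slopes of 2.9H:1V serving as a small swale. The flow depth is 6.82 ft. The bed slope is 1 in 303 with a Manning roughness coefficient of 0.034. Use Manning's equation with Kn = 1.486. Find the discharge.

Q = 739 ft³/s

For a triangular section with side slope z = 2.9: A = zy² = 2.9×6.82² = 134.9 ft²; P = 2y√(1+z²) = 2×6.82×3.068 = 41.84 ft.
Hydraulic radius R = A/P = 134.9/41.84 = 3.224 ft.
Manning's equation: Q = (1.486/n) A R^(2/3) S^(1/2) = (1.486/0.034) × 134.9 × 3.224^(2/3) × 0.0033^(1/2) = 739 ft³/s.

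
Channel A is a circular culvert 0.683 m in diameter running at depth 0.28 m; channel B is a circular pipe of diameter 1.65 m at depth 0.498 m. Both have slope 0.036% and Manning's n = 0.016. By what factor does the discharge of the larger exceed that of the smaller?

5.91

Channel A: For a circular section of diameter D = 0.683 m at depth y = 0.28 m, the central angle is θ = 2 arccos(1 − 2y/D) = 2.779 rad. Then A = (D²/8)(θ − sin θ) = 0.1414 m² and P = Dθ/2 = 0.9492 m. Hydraulic radius R = A/P = 0.1414/0.9492 = 0.149 m. Q_A = (1/0.016)·0.1414·0.149^(2/3)·√0.00036 = 0.04713 m³/s.
Channel B: For a circular section of diameter D = 1.65 m at depth y = 0.498 m, the central angle is θ = 2 arccos(1 − 2y/D) = 2.326 rad. Then A = (D²/8)(θ − sin θ) = 0.5441 m² and P = Dθ/2 = 1.919 m. Hydraulic radius R = A/P = 0.5441/1.919 = 0.2835 m. Q_B = (1/0.016)·0.5441·0.2835^(2/3)·√0.00036 = 0.2784 m³/s.
The larger discharge is 0.2784 m³/s and the smaller is 0.04713 m³/s; the ratio is 5.91.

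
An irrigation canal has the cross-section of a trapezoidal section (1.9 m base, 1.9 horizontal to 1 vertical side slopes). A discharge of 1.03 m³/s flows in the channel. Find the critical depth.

At critical depth, Q² T / (g A³) = 1, i.e. A³/T = Q²/g = 1.03²/9.81 = 0.1081.
Trying y = 0.208 m: A³/T = 0.04044 — low.
Trying y = 0.281 m: A³/T = 0.1078 — close enough.

y_c = 0.281 m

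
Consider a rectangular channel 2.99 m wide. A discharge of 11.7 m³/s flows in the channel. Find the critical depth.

For a rectangular channel, critical depth y_c = (q²/g)^(1/3) where q = Q/b = 11.7/2.99 = 3.913 m²/s.
So y_c = (3.913²/9.81)^(1/3) = 1.16 m.

y_c = 1.16 m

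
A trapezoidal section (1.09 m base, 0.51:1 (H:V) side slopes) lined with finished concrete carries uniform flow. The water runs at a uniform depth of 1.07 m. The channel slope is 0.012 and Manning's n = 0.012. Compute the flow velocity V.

V = 5.76 m/s

With bottom width b = 1.09 m and side slope z = 0.51: A = (b + zy)y = (1.09 + 0.51×1.07)×1.07 = 1.75 m²; P = b + 2y√(1+z²) = 1.09 + 2×1.07×1.123 = 3.492 m.
Hydraulic radius R = A/P = 1.75/3.492 = 0.5012 m.
From Manning's equation, V = (1/n) R^(2/3) S^(1/2) = (1/0.012) × 0.5012^(2/3) × 0.012^(1/2) = 5.76 m/s.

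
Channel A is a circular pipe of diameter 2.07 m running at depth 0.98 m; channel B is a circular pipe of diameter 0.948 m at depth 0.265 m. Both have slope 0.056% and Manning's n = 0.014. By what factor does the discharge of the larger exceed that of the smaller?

Channel A: For a circular section of diameter D = 2.07 m at depth y = 0.98 m, the central angle is θ = 2 arccos(1 − 2y/D) = 3.035 rad. Then A = (D²/8)(θ − sin θ) = 1.569 m² and P = Dθ/2 = 3.141 m. Hydraulic radius R = A/P = 1.569/3.141 = 0.4994 m. Q_A = (1/0.014)·1.569·0.4994^(2/3)·√0.00056 = 1.669 m³/s.
Channel B: For a circular section of diameter D = 0.948 m at depth y = 0.265 m, the central angle is θ = 2 arccos(1 − 2y/D) = 2.228 rad. Then A = (D²/8)(θ − sin θ) = 0.1614 m² and P = Dθ/2 = 1.056 m. Hydraulic radius R = A/P = 0.1614/1.056 = 0.1528 m. Q_B = (1/0.014)·0.1614·0.1528^(2/3)·√0.00056 = 0.07799 m³/s.
The larger discharge is 1.669 m³/s and the smaller is 0.07799 m³/s; the ratio is 21.4.

21.4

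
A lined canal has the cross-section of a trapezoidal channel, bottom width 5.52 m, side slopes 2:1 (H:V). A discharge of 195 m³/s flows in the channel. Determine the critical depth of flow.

At critical depth, Q² T / (g A³) = 1, i.e. A³/T = Q²/g = 195²/9.81 = 3876.
At y = 3.04 m: A³/T = 2480 — too small.
At y = 4.23 m: A³/T = 9216 — too large.
At y = 3.41 m: A³/T = 3889 — close enough.

y_c = 3.41 m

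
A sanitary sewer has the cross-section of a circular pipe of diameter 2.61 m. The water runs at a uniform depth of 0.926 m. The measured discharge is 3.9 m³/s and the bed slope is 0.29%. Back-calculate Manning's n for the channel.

n = 0.015

For a circular section of diameter D = 2.61 m at depth y = 0.926 m, the central angle is θ = 2 arccos(1 − 2y/D) = 2.552 rad. Then A = (D²/8)(θ − sin θ) = 1.7 m² and P = Dθ/2 = 3.331 m.
Hydraulic radius R = A/P = 1.7/3.331 = 0.5104 m.
Rearranging Manning's equation: n = (1/Q) A R^(2/3) S^(1/2) = (1/3.9) × 1.7 × 0.5104^(2/3) × √0.0029 = 0.015.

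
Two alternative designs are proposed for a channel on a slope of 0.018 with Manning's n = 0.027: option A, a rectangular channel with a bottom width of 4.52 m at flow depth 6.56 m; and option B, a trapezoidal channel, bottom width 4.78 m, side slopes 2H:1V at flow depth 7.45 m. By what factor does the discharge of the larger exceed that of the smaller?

Channel A: Flow area A = b·y = 4.52 × 6.56 = 29.65 m². Wetted perimeter P = b + 2y = 4.52 + 2×6.56 = 17.64 m. Hydraulic radius R = A/P = 29.65/17.64 = 1.681 m. Q_A = (1/0.027)·29.65·1.681^(2/3)·√0.018 = 208.3 m³/s.
Channel B: With bottom width b = 4.78 m and side slope z = 2: A = (b + zy)y = (4.78 + 2×7.45)×7.45 = 146.6 m²; P = b + 2y√(1+z²) = 4.78 + 2×7.45×2.236 = 38.1 m. Hydraulic radius R = A/P = 146.6/38.1 = 3.848 m. Q_B = (1/0.027)·146.6·3.848^(2/3)·√0.018 = 1789 m³/s.
The larger discharge is 1789 m³/s and the smaller is 208.3 m³/s; the ratio is 8.59.

8.59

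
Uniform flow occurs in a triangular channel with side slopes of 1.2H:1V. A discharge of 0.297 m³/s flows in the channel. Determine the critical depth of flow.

At critical depth, Q² T / (g A³) = 1, i.e. A³/T = Q²/g = 0.297²/9.81 = 0.008992.
Trying y = 0.308 m: A³/T = 0.001996 — short.
Trying y = 0.463 m: A³/T = 0.01532 — over.
Trying y = 0.416 m: A³/T = 0.00897 — close enough.

y_c = 0.416 m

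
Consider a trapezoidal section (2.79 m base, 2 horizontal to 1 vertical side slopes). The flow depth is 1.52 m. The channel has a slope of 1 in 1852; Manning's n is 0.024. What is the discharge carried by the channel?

With bottom width b = 2.79 m and side slope z = 2: A = (b + zy)y = (2.79 + 2×1.52)×1.52 = 8.862 m²; P = b + 2y√(1+z²) = 2.79 + 2×1.52×2.236 = 9.588 m.
Hydraulic radius R = A/P = 8.862/9.588 = 0.9243 m.
Manning's equation: Q = (1/n) A R^(2/3) S^(1/2) = (1/0.024) × 8.862 × 0.9243^(2/3) × 0.00054^(1/2) = 8.14 m³/s.

Q = 8.14 m³/s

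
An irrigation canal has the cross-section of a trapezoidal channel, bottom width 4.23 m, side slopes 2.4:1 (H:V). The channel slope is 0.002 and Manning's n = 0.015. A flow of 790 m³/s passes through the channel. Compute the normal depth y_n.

Manning's equation rearranged: A R^(2/3) = nQ / (1·√S) = 0.015 × 790 / (√0.002) = 265.
Try y = 4.32 m: A R^(2/3) = 111.9 — low.
Try y = 6.25 m: A R^(2/3) = 264.9 — ≈ 265.

y_n = 6.25 m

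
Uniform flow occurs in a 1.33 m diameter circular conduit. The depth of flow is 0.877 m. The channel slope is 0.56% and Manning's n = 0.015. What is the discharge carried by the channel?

Q = 2.57 m³/s

For a circular section of diameter D = 1.33 m at depth y = 0.877 m, the central angle is θ = 2 arccos(1 − 2y/D) = 3.791 rad. Then A = (D²/8)(θ − sin θ) = 0.9718 m² and P = Dθ/2 = 2.521 m.
Hydraulic radius R = A/P = 0.9718/2.521 = 0.3855 m.
Manning's equation: Q = (1/n) A R^(2/3) S^(1/2) = (1/0.015) × 0.9718 × 0.3855^(2/3) × 0.0056^(1/2) = 2.57 m³/s.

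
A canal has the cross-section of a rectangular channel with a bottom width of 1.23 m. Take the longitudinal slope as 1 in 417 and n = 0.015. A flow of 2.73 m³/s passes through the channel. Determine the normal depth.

y_n = 1.23 m

Manning's equation rearranged: A R^(2/3) = nQ / (1·√S) = 0.015 × 2.73 / (√0.002398) = 0.8362.
Try y = 1.03 m: A R^(2/3) = 0.6706 — low.
Try y = 1.42 m: A R^(2/3) = 0.9937 — high.
Try y = 1.23 m: A R^(2/3) = 0.835 — ≈ 0.8362.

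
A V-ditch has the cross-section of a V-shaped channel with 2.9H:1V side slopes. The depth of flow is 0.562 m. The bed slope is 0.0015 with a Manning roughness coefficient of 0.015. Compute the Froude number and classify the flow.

subcritical

For a triangular section with side slope z = 2.9: A = zy² = 2.9×0.562² = 0.9159 m²; P = 2y√(1+z²) = 2×0.562×3.068 = 3.448 m.
Hydraulic radius R = A/P = 0.9159/3.448 = 0.2656 m.
V = (1/n) R^(2/3) √S = (1/0.015) × 0.2656^(2/3) × √0.0015 = 1.067 m/s. Hydraulic depth D_h = A/T = 0.9159/3.26 = 0.281 m.
Froude number Fr = V/√(g·D_h) = 1.067/√(9.81×0.281) = 0.643, which is less than 1, so the flow is subcritical.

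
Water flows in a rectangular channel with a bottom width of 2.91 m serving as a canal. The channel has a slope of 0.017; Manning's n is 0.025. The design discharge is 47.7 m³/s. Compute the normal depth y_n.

y_n = 3.15 m

Manning's equation rearranged: A R^(2/3) = nQ / (1·√S) = 0.025 × 47.7 / (√0.017) = 9.146.
Trying y = 3.69 m: A R^(2/3) = 11.05 — over.
Trying y = 3.15 m: A R^(2/3) = 9.138 — matches.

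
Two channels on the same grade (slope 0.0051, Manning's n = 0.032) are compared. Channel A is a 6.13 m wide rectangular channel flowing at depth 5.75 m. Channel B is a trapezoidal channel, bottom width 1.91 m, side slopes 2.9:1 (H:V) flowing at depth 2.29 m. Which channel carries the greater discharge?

Channel A: Flow area A = b·y = 6.13 × 5.75 = 35.25 m². Wetted perimeter P = b + 2y = 6.13 + 2×5.75 = 17.63 m. Hydraulic radius R = A/P = 35.25/17.63 = 1.999 m. Q_A = (1/0.032)·35.25·1.999^(2/3)·√0.0051 = 124.8 m³/s.
Channel B: With bottom width b = 1.91 m and side slope z = 2.9: A = (b + zy)y = (1.91 + 2.9×2.29)×2.29 = 19.58 m²; P = b + 2y√(1+z²) = 1.91 + 2×2.29×3.068 = 15.96 m. Hydraulic radius R = A/P = 19.58/15.96 = 1.227 m. Q_B = (1/0.032)·19.58·1.227^(2/3)·√0.0051 = 50.09 m³/s.
Q_A = 124.8 m³/s vs Q_B = 50.09 m³/s, so channel A carries more.

channel A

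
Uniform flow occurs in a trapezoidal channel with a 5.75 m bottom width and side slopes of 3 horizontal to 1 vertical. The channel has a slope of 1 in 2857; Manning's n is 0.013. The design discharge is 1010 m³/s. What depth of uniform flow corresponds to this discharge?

y_n = 8.41 m

Manning's equation rearranged: A R^(2/3) = nQ / (1·√S) = 0.013 × 1010 / (√0.00035) = 701.8.
Trying y = 10.3 m: A R^(2/3) = 1151 — too large.
Trying y = 6.88 m: A R^(2/3) = 433.2 — too small.
Trying y = 8.41 m: A R^(2/3) = 701.8 — close enough.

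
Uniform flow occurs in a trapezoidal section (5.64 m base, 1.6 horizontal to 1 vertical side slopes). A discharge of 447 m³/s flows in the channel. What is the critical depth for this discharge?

y_c = 5.42 m

At critical depth, Q² T / (g A³) = 1, i.e. A³/T = Q²/g = 447²/9.81 = 20370.
Try y = 6.55 m: A³/T = 44250 — high.
Try y = 5.42 m: A³/T = 20310 — matches.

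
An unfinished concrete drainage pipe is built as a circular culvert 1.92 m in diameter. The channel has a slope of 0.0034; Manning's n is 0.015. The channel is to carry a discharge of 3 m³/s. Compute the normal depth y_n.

y_n = 0.885 m

Manning's equation rearranged: A R^(2/3) = nQ / (1·√S) = 0.015 × 3 / (√0.0034) = 0.7717.
At y = 0.976 m: A R^(2/3) = 0.9126 — high.
At y = 0.885 m: A R^(2/3) = 0.7712 — matches.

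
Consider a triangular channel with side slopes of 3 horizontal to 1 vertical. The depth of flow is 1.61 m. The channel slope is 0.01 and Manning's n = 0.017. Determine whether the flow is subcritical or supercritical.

For a triangular section with side slope z = 3: A = zy² = 3×1.61² = 7.776 m²; P = 2y√(1+z²) = 2×1.61×3.162 = 10.18 m.
Hydraulic radius R = A/P = 7.776/10.18 = 0.7637 m.
V = (1/n) R^(2/3) √S = (1/0.017) × 0.7637^(2/3) × √0.01 = 4.915 m/s. Hydraulic depth D_h = A/T = 7.776/9.66 = 0.805 m.
Froude number Fr = V/√(g·D_h) = 4.915/√(9.81×0.805) = 1.75, which is greater than 1, so the flow is supercritical.

supercritical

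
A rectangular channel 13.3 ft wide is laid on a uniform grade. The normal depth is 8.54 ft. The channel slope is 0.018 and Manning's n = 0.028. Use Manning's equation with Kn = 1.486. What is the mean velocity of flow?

Flow area A = b·y = 13.3 × 8.54 = 113.6 ft². Wetted perimeter P = b + 2y = 13.3 + 2×8.54 = 30.38 ft.
Hydraulic radius R = A/P = 113.6/30.38 = 3.739 ft.
From Manning's equation, V = (1.486/n) R^(2/3) S^(1/2) = (1.486/0.028) × 3.739^(2/3) × 0.018^(1/2) = 17.2 ft/s.

V = 17.2 ft/s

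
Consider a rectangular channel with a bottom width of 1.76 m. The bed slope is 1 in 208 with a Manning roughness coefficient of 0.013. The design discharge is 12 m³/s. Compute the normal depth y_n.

y_n = 1.81 m

Manning's equation rearranged: A R^(2/3) = nQ / (1·√S) = 0.013 × 12 / (√0.004808) = 2.25.
Try y = 1.38 m: A R^(2/3) = 1.605 — short.
Try y = 2.12 m: A R^(2/3) = 2.718 — over.
Try y = 1.81 m: A R^(2/3) = 2.246 — ≈ 2.25.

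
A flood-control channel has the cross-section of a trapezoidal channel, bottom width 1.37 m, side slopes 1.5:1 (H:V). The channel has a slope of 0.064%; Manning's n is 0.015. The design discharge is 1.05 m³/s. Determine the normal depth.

Manning's equation rearranged: A R^(2/3) = nQ / (1·√S) = 0.015 × 1.05 / (√0.00064) = 0.6226.
At y = 0.45 m: A R^(2/3) = 0.4193 — too small.
At y = 0.648 m: A R^(2/3) = 0.8368 — too large.
At y = 0.555 m: A R^(2/3) = 0.6216 — close enough.

y_n = 0.555 m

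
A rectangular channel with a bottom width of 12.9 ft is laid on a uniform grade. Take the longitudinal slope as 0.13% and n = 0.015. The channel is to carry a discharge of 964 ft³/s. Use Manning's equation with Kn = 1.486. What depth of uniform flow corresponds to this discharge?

y_n = 8.73 ft

Manning's equation rearranged: A R^(2/3) = nQ / (1.486·√S) = 0.015 × 964 / (1.486 × √0.0013) = 269.9.
At y = 6.15 ft: A R^(2/3) = 170.4 — too small.
At y = 8.73 ft: A R^(2/3) = 269.9 — ≈ 269.9.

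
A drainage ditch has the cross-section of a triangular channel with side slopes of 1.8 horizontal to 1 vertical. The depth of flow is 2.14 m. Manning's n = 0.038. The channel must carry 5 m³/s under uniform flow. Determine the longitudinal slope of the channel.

For a triangular section with side slope z = 1.8: A = zy² = 1.8×2.14² = 8.243 m²; P = 2y√(1+z²) = 2×2.14×2.059 = 8.813 m.
Hydraulic radius R = A/P = 8.243/8.813 = 0.9353 m.
From Manning's equation, S = [nQ / (1 A R^(2/3))]² = [0.038 × 5 / (1 × 8.243 × 0.9353^(2/3))]² = 0.000581.

S = 0.000581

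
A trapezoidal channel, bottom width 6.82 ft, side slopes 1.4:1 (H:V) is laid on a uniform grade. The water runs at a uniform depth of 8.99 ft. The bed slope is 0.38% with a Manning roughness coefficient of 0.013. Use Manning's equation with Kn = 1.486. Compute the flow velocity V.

V = 19.5 ft/s

With bottom width b = 6.82 ft and side slope z = 1.4: A = (b + zy)y = (6.82 + 1.4×8.99)×8.99 = 174.5 ft²; P = b + 2y√(1+z²) = 6.82 + 2×8.99×1.72 = 37.75 ft.
Hydraulic radius R = A/P = 174.5/37.75 = 4.621 ft.
From Manning's equation, V = (1.486/n) R^(2/3) S^(1/2) = (1.486/0.013) × 4.621^(2/3) × 0.0038^(1/2) = 19.5 ft/s.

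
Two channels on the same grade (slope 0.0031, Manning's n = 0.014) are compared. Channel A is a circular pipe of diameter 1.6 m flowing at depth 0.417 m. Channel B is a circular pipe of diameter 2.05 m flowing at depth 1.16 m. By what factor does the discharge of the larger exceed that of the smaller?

Channel A: For a circular section of diameter D = 1.6 m at depth y = 0.417 m, the central angle is θ = 2 arccos(1 − 2y/D) = 2.143 rad. Then A = (D²/8)(θ − sin θ) = 0.4168 m² and P = Dθ/2 = 1.715 m. Hydraulic radius R = A/P = 0.4168/1.715 = 0.2431 m. Q_A = (1/0.014)·0.4168·0.2431^(2/3)·√0.0031 = 0.6457 m³/s.
Channel B: For a circular section of diameter D = 2.05 m at depth y = 1.16 m, the central angle is θ = 2 arccos(1 − 2y/D) = 3.406 rad. Then A = (D²/8)(θ − sin θ) = 1.926 m² and P = Dθ/2 = 3.491 m. Hydraulic radius R = A/P = 1.926/3.491 = 0.5518 m. Q_B = (1/0.014)·1.926·0.5518^(2/3)·√0.0031 = 5.154 m³/s.
The larger discharge is 5.154 m³/s and the smaller is 0.6457 m³/s; the ratio is 7.98.

7.98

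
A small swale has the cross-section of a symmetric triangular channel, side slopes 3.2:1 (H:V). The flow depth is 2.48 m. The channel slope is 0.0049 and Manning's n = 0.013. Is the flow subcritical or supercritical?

For a triangular section with side slope z = 3.2: A = zy² = 3.2×2.48² = 19.68 m²; P = 2y√(1+z²) = 2×2.48×3.353 = 16.63 m.
Hydraulic radius R = A/P = 19.68/16.63 = 1.184 m.
V = (1/n) R^(2/3) √S = (1/0.013) × 1.184^(2/3) × √0.0049 = 6.025 m/s. Hydraulic depth D_h = A/T = 19.68/15.87 = 1.24 m.
Froude number Fr = V/√(g·D_h) = 6.025/√(9.81×1.24) = 1.73, which is greater than 1, so the flow is supercritical.

supercritical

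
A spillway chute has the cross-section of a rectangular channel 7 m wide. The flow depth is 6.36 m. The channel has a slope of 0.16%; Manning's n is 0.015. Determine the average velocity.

Flow area A = b·y = 7 × 6.36 = 44.52 m². Wetted perimeter P = b + 2y = 7 + 2×6.36 = 19.72 m.
Hydraulic radius R = A/P = 44.52/19.72 = 2.258 m.
From Manning's equation, V = (1/n) R^(2/3) S^(1/2) = (1/0.015) × 2.258^(2/3) × 0.0016^(1/2) = 4.59 m/s.

V = 4.59 m/s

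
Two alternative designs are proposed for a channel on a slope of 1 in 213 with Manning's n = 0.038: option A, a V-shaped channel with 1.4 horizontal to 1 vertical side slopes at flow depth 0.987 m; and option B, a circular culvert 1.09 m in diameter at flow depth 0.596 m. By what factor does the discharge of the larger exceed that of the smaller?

Channel A: For a triangular section with side slope z = 1.4: A = zy² = 1.4×0.987² = 1.364 m²; P = 2y√(1+z²) = 2×0.987×1.72 = 3.396 m. Hydraulic radius R = A/P = 1.364/3.396 = 0.4016 m. Q_A = (1/0.038)·1.364·0.4016^(2/3)·√0.004695 = 1.339 m³/s.
Channel B: For a circular section of diameter D = 1.09 m at depth y = 0.596 m, the central angle is θ = 2 arccos(1 − 2y/D) = 3.329 rad. Then A = (D²/8)(θ − sin θ) = 0.5221 m² and P = Dθ/2 = 1.814 m. Hydraulic radius R = A/P = 0.5221/1.814 = 0.2878 m. Q_B = (1/0.038)·0.5221·0.2878^(2/3)·√0.004695 = 0.4103 m³/s.
The larger discharge is 1.339 m³/s and the smaller is 0.4103 m³/s; the ratio is 3.26.

3.26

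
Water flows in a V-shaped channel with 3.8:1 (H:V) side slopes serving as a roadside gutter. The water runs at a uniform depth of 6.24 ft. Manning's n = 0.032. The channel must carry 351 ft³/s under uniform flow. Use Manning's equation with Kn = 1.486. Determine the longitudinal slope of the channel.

For a triangular section with side slope z = 3.8: A = zy² = 3.8×6.24² = 148 ft²; P = 2y√(1+z²) = 2×6.24×3.929 = 49.04 ft.
Hydraulic radius R = A/P = 148/49.04 = 3.017 ft.
From Manning's equation, S = [nQ / (1.486 A R^(2/3))]² = [0.032 × 351 / (1.486 × 148 × 3.017^(2/3))]² = 0.000599.

S = 0.000599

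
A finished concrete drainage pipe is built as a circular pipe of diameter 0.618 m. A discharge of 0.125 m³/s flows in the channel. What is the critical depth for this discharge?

y_c = 0.224 m

At critical depth, Q² T / (g A³) = 1, i.e. A³/T = Q²/g = 0.125²/9.81 = 0.001593.
Trying y = 0.201 m: A³/T = 0.001047 — too small.
Trying y = 0.262 m: A³/T = 0.002904 — too large.
Trying y = 0.224 m: A³/T = 0.00159 — close enough.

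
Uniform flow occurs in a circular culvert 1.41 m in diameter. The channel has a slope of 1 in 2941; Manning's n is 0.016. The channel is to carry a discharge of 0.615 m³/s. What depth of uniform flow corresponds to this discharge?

Manning's equation rearranged: A R^(2/3) = nQ / (1·√S) = 0.016 × 0.615 / (√0.00034) = 0.5336.
Trying y = 0.617 m: A R^(2/3) = 0.3088 — low.
Trying y = 0.976 m: A R^(2/3) = 0.6428 — high.
Trying y = 0.857 m: A R^(2/3) = 0.5339 — close enough.

y_n = 0.857 m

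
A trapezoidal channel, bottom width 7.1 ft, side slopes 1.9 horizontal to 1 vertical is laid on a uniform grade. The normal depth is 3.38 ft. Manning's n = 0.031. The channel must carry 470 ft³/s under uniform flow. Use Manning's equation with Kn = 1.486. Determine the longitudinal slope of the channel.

S = 0.017

With bottom width b = 7.1 ft and side slope z = 1.9: A = (b + zy)y = (7.1 + 1.9×3.38)×3.38 = 45.7 ft²; P = b + 2y√(1+z²) = 7.1 + 2×3.38×2.147 = 21.61 ft.
Hydraulic radius R = A/P = 45.7/21.61 = 2.115 ft.
From Manning's equation, S = [nQ / (1.486 A R^(2/3))]² = [0.031 × 470 / (1.486 × 45.7 × 2.115^(2/3))]² = 0.017.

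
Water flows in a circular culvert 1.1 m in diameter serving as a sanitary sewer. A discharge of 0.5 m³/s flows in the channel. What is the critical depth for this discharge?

y_c = 0.388 m

At critical depth, Q² T / (g A³) = 1, i.e. A³/T = Q²/g = 0.5²/9.81 = 0.02548.
Trying y = 0.333 m: A³/T = 0.01416 — short.
Trying y = 0.427 m: A³/T = 0.03698 — over.
Trying y = 0.388 m: A³/T = 0.02558 — ≈ 0.02548.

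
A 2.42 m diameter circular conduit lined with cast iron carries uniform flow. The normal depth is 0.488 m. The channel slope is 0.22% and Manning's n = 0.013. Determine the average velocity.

For a circular section of diameter D = 2.42 m at depth y = 0.488 m, the central angle is θ = 2 arccos(1 − 2y/D) = 1.863 rad. Then A = (D²/8)(θ − sin θ) = 0.6626 m² and P = Dθ/2 = 2.254 m.
Hydraulic radius R = A/P = 0.6626/2.254 = 0.294 m.
From Manning's equation, V = (1/n) R^(2/3) S^(1/2) = (1/0.013) × 0.294^(2/3) × 0.0022^(1/2) = 1.6 m/s.

V = 1.6 m/s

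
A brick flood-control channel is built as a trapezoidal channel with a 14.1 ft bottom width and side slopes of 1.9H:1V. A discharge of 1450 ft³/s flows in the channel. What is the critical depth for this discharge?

y_c = 5.39 ft

At critical depth, Q² T / (g A³) = 1, i.e. A³/T = Q²/g = 1450²/32.2 = 65300.
At y = 5.96 ft: A³/T = 94680 — over.
At y = 5.39 ft: A³/T = 65300 — close enough.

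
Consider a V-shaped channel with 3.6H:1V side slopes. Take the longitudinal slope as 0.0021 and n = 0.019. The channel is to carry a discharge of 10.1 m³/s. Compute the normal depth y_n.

y_n = 1.27 m

Manning's equation rearranged: A R^(2/3) = nQ / (1·√S) = 0.019 × 10.1 / (√0.0021) = 4.188.
At y = 0.888 m: A R^(2/3) = 1.612 — low.
At y = 1.61 m: A R^(2/3) = 7.878 — high.
At y = 1.27 m: A R^(2/3) = 4.185 — close enough.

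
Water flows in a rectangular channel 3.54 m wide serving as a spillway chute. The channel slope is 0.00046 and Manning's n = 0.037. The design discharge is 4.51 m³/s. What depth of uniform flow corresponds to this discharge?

y_n = 2.22 m

Manning's equation rearranged: A R^(2/3) = nQ / (1·√S) = 0.037 × 4.51 / (√0.00046) = 7.78.
At y = 2.75 m: A R^(2/3) = 10.23 — high.
At y = 2.22 m: A R^(2/3) = 7.779 — matches.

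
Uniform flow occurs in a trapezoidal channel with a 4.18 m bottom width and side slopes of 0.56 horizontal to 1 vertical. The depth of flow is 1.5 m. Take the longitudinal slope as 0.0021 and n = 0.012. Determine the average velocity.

With bottom width b = 4.18 m and side slope z = 0.56: A = (b + zy)y = (4.18 + 0.56×1.5)×1.5 = 7.53 m²; P = b + 2y√(1+z²) = 4.18 + 2×1.5×1.146 = 7.618 m.
Hydraulic radius R = A/P = 7.53/7.618 = 0.9884 m.
From Manning's equation, V = (1/n) R^(2/3) S^(1/2) = (1/0.012) × 0.9884^(2/3) × 0.0021^(1/2) = 3.79 m/s.

V = 3.79 m/s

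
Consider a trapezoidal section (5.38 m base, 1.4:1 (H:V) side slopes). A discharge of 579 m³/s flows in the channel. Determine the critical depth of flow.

y_c = 6.45 m

At critical depth, Q² T / (g A³) = 1, i.e. A³/T = Q²/g = 579²/9.81 = 34170.
Try y = 4.44 m: A³/T = 7662 — short.
Try y = 7.54 m: A³/T = 65480 — over.
Try y = 6.45 m: A³/T = 34250 — matches.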